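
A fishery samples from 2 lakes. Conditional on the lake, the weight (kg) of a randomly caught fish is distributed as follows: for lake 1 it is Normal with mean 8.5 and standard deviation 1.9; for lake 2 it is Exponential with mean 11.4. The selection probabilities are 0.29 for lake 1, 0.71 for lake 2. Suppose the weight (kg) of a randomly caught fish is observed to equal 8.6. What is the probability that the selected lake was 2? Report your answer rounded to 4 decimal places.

Likelihoods f(8.6 | ·): 1: 0.209679; 2: 0.0412543.
Posterior ∝ prior × likelihood. Numerator for 2: 0.71·0.0412543 = 0.0292906.
Normalizing constant: 0.29·0.209679 + 0.71·0.0412543 = 0.0900975.
P(2 | observation) = 0.0292906 / 0.0900975 = 0.325099.

0.3251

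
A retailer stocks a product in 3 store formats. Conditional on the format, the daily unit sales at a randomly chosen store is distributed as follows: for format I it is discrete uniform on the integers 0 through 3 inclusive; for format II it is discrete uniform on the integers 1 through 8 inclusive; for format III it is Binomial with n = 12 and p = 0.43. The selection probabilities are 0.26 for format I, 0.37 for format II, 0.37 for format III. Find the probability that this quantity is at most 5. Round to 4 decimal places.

Conditional on each format, P(X ≤ 5): I: 1; II: 0.625; III: 0.583284.
By total probability, P(X ≤ 5) = 0.26·1 + 0.37·0.625 + 0.37·0.583284 = 0.707065.

0.7071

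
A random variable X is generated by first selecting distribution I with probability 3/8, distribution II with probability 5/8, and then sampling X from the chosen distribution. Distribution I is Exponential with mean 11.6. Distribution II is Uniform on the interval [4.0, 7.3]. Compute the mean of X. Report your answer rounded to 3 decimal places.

Component means — I: 11.6; II: 5.65.
E[X] = 0.375·11.6 + 0.625·5.65 = 7.88125.

7.881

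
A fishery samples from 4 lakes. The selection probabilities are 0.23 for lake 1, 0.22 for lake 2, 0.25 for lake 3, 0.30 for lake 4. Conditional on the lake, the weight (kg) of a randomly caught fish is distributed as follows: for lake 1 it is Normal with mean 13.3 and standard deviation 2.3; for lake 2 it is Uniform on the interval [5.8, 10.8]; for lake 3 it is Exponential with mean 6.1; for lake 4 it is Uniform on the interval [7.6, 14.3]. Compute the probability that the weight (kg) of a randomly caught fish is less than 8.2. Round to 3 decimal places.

Conditional on each lake, P(X < 8.2): 1: 0.0132982; 2: 0.48; 3: 0.739268; 4: 0.0895522.
By total probability, P(X < 8.2) = 0.23·0.0132982 + 0.22·0.48 + 0.25·0.739268 + 0.3·0.0895522 = 0.320341.

0.320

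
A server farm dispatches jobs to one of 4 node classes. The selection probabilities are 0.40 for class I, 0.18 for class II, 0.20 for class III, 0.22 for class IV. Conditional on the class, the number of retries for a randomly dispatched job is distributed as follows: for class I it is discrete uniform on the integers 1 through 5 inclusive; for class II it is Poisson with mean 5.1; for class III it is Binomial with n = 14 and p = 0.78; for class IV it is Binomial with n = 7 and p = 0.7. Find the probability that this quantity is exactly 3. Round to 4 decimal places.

0.1257

Conditional on each class, P(X = 3): I: 0.2; II: 0.13479; III: 1.00933e-05; IV: 0.0972405.
By total probability, P(X = 3) = 0.4·0.2 + 0.18·0.13479 + 0.2·1.00933e-05 + 0.22·0.0972405 = 0.125657.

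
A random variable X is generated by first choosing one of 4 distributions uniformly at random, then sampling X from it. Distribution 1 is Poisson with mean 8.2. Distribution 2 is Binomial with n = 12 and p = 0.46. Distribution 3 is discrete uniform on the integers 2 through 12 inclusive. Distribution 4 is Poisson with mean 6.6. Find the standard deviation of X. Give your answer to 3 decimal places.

2.804

Per component, 1: μ=8.2, E[X²]=75.44; 2: μ=5.52, E[X²]=33.4512; 3: μ=7, E[X²]=59; 4: μ=6.6, E[X²]=50.16.
E[X] = 0.25·8.2 + 0.25·5.52 + 0.25·7 + 0.25·6.6 = 6.83.
E[X²] = 0.25·75.44 + 0.25·33.4512 + 0.25·59 + 0.25·50.16 = 54.5128.
Var(X) = E[X²] − (E[X])² = 54.5128 − 46.6489 = 7.8639.
SD(X) = √7.8639 = 2.80426.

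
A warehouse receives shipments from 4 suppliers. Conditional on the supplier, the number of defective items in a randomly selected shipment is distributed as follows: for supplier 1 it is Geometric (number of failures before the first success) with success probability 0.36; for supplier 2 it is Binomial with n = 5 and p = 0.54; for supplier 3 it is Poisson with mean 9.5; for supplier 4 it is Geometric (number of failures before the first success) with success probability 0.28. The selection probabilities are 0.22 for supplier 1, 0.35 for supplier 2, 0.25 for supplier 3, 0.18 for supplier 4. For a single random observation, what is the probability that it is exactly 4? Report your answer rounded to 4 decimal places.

0.1016

Conditional on each supplier, P(X = 4): 1: 0.060398; 2: 0.19557; 3: 0.025403; 4: 0.0752468.
By total probability, P(X = 4) = 0.22·0.060398 + 0.35·0.19557 + 0.25·0.025403 + 0.18·0.0752468 = 0.101632.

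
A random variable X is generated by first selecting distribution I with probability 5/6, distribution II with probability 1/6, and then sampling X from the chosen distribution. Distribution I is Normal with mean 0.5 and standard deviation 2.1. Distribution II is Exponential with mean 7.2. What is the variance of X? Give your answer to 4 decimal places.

Per component, I: μ=0.5, E[X²]=4.66; II: μ=7.2, E[X²]=103.68.
E[X] = 0.833333·0.5 + 0.166667·7.2 = 1.61667.
E[X²] = 0.833333·4.66 + 0.166667·103.68 = 21.1633.
Var(X) = E[X²] − (E[X])² = 21.1633 − 2.61361 = 18.5497.

18.5497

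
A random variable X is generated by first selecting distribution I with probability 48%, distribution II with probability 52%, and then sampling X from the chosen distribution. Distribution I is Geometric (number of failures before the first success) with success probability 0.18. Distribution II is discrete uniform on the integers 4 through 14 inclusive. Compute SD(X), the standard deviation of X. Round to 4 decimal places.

4.7200

Per component, I: μ=4.55556, E[X²]=46.0617; II: μ=9, E[X²]=91.
E[X] = 0.48·4.55556 + 0.52·9 = 6.86667.
E[X²] = 0.48·46.0617 + 0.52·91 = 69.4296.
Var(X) = E[X²] − (E[X])² = 69.4296 − 47.1511 = 22.2785.
SD(X) = √22.2785 = 4.72001.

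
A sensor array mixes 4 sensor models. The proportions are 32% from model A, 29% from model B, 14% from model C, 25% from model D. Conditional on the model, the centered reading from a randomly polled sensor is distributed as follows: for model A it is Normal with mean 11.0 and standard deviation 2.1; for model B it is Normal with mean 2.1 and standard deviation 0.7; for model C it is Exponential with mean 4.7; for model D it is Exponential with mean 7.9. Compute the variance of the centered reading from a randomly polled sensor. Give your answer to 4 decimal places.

33.2178

Per component, A: μ=11, E[X²]=125.41; B: μ=2.1, E[X²]=4.9; C: μ=4.7, E[X²]=44.18; D: μ=7.9, E[X²]=124.82.
E[X] = 0.32·11 + 0.29·2.1 + 0.14·4.7 + 0.25·7.9 = 6.762.
E[X²] = 0.32·125.41 + 0.29·4.9 + 0.14·44.18 + 0.25·124.82 = 78.9424.
Var(X) = E[X²] − (E[X])² = 78.9424 − 45.7246 = 33.2178.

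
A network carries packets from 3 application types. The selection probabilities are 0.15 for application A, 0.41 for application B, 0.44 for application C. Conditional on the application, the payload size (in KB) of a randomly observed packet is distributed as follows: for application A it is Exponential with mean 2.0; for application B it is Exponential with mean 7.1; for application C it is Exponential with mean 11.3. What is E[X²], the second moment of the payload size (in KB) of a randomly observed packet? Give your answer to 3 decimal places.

154.903

For each component E[X²] = Var + (mean)², giving A: 8; B: 100.82; C: 255.38.
Overall E[X²] = 0.15·8 + 0.41·100.82 + 0.44·255.38 = 154.903.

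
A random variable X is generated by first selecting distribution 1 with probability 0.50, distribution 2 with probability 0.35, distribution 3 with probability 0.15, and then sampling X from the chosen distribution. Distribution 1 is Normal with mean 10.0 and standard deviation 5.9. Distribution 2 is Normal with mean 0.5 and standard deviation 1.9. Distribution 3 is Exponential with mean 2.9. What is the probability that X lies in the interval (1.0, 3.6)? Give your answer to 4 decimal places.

Conditional on each component, P(1.0 < X < 3.6): 1: 0.0754404; 2: 0.34483; 3: 0.419357.
By total probability, P(1.0 < X < 3.6) = 0.5·0.0754404 + 0.35·0.34483 + 0.15·0.419357 = 0.221314.

0.2213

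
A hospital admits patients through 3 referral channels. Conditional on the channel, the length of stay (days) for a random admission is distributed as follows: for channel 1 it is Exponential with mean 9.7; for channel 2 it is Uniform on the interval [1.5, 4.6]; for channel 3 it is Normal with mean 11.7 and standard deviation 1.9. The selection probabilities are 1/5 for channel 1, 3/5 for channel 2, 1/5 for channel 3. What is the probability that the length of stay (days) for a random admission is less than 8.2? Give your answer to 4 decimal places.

Conditional on each channel, P(X < 8.2): 1: 0.570598; 2: 1; 3: 0.0327299.
By total probability, P(X < 8.2) = 0.2·0.570598 + 0.6·1 + 0.2·0.0327299 = 0.720665.

0.7207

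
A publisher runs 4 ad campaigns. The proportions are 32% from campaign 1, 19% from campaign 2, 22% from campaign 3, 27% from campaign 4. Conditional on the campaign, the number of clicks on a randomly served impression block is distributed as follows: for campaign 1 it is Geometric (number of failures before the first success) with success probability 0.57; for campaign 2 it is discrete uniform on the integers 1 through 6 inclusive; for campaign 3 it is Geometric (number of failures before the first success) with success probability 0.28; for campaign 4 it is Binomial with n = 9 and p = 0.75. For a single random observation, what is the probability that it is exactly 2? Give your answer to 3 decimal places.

Conditional on each campaign, P(X = 2): 1: 0.105393; 2: 0.166667; 3: 0.145152; 4: 0.00123596.
By total probability, P(X = 2) = 0.32·0.105393 + 0.19·0.166667 + 0.22·0.145152 + 0.27·0.00123596 = 0.0976596.

0.098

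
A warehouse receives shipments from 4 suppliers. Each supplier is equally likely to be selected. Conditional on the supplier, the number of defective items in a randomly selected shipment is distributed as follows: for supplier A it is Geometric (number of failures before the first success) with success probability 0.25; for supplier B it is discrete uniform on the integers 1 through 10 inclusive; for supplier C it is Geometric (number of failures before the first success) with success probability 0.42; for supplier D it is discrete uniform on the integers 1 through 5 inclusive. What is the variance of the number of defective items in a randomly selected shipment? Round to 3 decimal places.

8.554

Per component, A: μ=3, E[X²]=21; B: μ=5.5, E[X²]=38.5; C: μ=1.38095, E[X²]=5.19501; D: μ=3, E[X²]=11.
E[X] = 0.25·3 + 0.25·5.5 + 0.25·1.38095 + 0.25·3 = 3.22024.
E[X²] = 0.25·21 + 0.25·38.5 + 0.25·5.19501 + 0.25·11 = 18.9238.
Var(X) = E[X²] − (E[X])² = 18.9238 − 10.3699 = 8.55382.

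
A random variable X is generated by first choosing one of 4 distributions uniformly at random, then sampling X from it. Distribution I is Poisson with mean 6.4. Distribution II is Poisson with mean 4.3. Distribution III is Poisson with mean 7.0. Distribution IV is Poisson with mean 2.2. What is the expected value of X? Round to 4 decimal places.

Component means — I: 6.4; II: 4.3; III: 7; IV: 2.2.
E[X] = 0.25·6.4 + 0.25·4.3 + 0.25·7 + 0.25·2.2 = 4.975.

4.9750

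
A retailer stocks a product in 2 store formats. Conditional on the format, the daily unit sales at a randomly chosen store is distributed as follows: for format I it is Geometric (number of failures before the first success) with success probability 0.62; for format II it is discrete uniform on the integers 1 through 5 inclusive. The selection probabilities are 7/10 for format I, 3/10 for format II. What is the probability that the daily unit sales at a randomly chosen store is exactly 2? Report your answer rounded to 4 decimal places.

0.1227

Conditional on each format, P(X = 2): I: 0.089528; II: 0.2.
By total probability, P(X = 2) = 0.7·0.089528 + 0.3·0.2 = 0.12267.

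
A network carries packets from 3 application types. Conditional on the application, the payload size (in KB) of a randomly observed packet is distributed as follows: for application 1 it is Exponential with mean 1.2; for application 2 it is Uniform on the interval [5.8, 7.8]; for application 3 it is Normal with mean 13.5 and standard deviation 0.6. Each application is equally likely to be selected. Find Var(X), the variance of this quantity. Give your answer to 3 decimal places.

Per component, 1: μ=1.2, E[X²]=2.88; 2: μ=6.8, E[X²]=46.5733; 3: μ=13.5, E[X²]=182.61.
E[X] = 0.333333·1.2 + 0.333333·6.8 + 0.333333·13.5 = 7.16667.
E[X²] = 0.333333·2.88 + 0.333333·46.5733 + 0.333333·182.61 = 77.3544.
Var(X) = E[X²] − (E[X])² = 77.3544 − 51.3611 = 25.9933.

25.993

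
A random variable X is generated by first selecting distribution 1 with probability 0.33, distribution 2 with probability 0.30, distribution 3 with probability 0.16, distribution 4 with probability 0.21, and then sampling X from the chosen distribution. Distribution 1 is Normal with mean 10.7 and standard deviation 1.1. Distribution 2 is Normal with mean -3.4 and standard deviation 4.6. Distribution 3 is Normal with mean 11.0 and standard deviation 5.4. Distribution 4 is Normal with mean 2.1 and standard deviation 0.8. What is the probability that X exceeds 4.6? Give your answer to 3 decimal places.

Conditional on each component, P(X > 4.6): 1: 1; 2: 0.0410059; 3: 0.882028; 4: 0.000889025.
By total probability, P(X > 4.6) = 0.33·1 + 0.3·0.0410059 + 0.16·0.882028 + 0.21·0.000889025 = 0.483613.

0.484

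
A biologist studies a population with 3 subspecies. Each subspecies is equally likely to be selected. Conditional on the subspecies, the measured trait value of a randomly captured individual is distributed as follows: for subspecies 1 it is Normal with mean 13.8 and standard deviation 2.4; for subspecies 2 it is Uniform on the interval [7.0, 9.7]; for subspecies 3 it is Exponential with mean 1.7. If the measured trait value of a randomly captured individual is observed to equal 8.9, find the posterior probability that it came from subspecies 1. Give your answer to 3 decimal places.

0.052

Likelihoods f(8.9 | ·): 1: 0.0206796; 2: 0.37037; 3: 0.0031325.
Posterior ∝ prior × likelihood. Numerator for 1: 0.333333·0.0206796 = 0.00689319.
Normalizing constant: 0.333333·0.0206796 + 0.333333·0.37037 + 0.333333·0.0031325 = 0.131394.
P(1 | observation) = 0.00689319 / 0.131394 = 0.0524619.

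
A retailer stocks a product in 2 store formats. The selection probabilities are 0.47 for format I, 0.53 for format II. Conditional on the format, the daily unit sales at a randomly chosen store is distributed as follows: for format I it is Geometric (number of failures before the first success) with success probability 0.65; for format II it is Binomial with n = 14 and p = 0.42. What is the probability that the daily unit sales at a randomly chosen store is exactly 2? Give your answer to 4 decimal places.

Conditional on each format, P(X = 2): I: 0.079625; II: 0.0232635.
By total probability, P(X = 2) = 0.47·0.079625 + 0.53·0.0232635 = 0.0497534.

0.0498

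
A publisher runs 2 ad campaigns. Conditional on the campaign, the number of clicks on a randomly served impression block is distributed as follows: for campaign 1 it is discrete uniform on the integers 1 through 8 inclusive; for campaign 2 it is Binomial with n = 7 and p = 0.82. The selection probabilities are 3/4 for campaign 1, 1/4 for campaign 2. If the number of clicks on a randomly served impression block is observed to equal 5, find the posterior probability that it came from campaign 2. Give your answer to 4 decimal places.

0.4022

Likelihoods P(X=5 | ·): 1: 0.125; 2: 0.252251.
Posterior ∝ prior × likelihood. Numerator for 2: 0.25·0.252251 = 0.0630628.
Normalizing constant: 0.75·0.125 + 0.25·0.252251 = 0.156813.
P(2 | observation) = 0.0630628 / 0.156813 = 0.402154.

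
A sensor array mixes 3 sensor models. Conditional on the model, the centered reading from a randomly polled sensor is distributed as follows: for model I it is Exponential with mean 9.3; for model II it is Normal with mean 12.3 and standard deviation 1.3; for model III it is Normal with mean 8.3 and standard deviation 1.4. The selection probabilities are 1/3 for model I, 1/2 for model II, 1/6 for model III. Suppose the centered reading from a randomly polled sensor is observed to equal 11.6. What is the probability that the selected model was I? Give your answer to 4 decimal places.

0.0705

Likelihoods f(11.6 | ·): I: 0.0308899; II: 0.265465; III: 0.0177127.
Posterior ∝ prior × likelihood. Numerator for I: 0.333333·0.0308899 = 0.0102966.
Normalizing constant: 0.333333·0.0308899 + 0.5·0.265465 + 0.166667·0.0177127 = 0.145981.
P(I | observation) = 0.0102966 / 0.145981 = 0.070534.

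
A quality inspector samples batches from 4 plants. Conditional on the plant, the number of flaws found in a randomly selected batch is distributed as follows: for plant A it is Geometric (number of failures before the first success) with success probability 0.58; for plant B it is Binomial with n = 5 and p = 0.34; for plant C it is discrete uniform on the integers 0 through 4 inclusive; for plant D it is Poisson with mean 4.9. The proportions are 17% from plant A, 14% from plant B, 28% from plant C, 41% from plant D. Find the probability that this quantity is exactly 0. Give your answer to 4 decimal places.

Conditional on each plant, P(X = 0): A: 0.58; B: 0.125233; C: 0.2; D: 0.00744658.
By total probability, P(X = 0) = 0.17·0.58 + 0.14·0.125233 + 0.28·0.2 + 0.41·0.00744658 = 0.175186.

0.1752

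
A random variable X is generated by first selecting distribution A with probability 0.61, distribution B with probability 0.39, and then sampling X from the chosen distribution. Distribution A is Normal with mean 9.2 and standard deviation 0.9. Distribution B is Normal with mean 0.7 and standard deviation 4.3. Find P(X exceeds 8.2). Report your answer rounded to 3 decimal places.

0.545

Conditional on each component, P(X > 8.2): A: 0.86674; B: 0.0405633.
By total probability, P(X > 8.2) = 0.61·0.86674 + 0.39·0.0405633 = 0.544531.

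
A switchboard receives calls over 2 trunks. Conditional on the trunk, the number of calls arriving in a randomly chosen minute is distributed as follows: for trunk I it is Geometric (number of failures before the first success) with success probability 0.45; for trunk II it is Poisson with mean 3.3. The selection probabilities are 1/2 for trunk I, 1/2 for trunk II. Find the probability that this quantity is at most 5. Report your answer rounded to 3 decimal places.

0.928

Conditional on each trunk, P(X ≤ 5): I: 0.972319; II: 0.882877.
By total probability, P(X ≤ 5) = 0.5·0.972319 + 0.5·0.882877 = 0.927598.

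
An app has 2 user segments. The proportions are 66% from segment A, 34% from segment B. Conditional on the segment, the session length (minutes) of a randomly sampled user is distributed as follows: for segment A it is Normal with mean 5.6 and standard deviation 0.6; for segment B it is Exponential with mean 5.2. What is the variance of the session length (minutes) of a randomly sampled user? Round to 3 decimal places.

Per component, A: μ=5.6, E[X²]=31.72; B: μ=5.2, E[X²]=54.08.
E[X] = 0.66·5.6 + 0.34·5.2 = 5.464.
E[X²] = 0.66·31.72 + 0.34·54.08 = 39.3224.
Var(X) = E[X²] − (E[X])² = 39.3224 − 29.8553 = 9.4671.

9.467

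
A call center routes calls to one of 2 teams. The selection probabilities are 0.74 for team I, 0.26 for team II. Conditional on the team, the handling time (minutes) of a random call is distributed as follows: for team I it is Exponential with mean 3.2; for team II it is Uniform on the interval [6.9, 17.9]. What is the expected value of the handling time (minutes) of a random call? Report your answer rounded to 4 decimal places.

Component means — I: 3.2; II: 12.4.
E[X] = 0.74·3.2 + 0.26·12.4 = 5.592.

5.5920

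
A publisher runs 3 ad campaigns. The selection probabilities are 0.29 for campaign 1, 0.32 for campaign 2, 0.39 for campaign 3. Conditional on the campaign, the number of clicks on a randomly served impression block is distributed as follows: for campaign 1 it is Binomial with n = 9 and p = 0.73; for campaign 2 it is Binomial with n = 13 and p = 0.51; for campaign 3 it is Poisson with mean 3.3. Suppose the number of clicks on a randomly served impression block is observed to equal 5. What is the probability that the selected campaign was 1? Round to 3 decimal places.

Likelihoods P(X=5 | ·): 1: 0.138816; 2: 0.14757; 3: 0.120286.
Posterior ∝ prior × likelihood. Numerator for 1: 0.29·0.138816 = 0.0402567.
Normalizing constant: 0.29·0.138816 + 0.32·0.14757 + 0.39·0.120286 = 0.134391.
P(1 | observation) = 0.0402567 / 0.134391 = 0.299549.

0.300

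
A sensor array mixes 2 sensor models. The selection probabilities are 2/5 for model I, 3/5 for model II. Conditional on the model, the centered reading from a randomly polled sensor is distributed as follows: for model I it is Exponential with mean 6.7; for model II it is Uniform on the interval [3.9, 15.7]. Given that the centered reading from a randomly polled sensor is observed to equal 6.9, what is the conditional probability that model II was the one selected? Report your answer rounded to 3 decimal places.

0.705

Likelihoods f(6.9 | ·): I: 0.0532926; II: 0.0847458.
Posterior ∝ prior × likelihood. Numerator for II: 0.6·0.0847458 = 0.0508475.
Normalizing constant: 0.4·0.0532926 + 0.6·0.0847458 = 0.0721645.
P(II | observation) = 0.0508475 / 0.0721645 = 0.704605.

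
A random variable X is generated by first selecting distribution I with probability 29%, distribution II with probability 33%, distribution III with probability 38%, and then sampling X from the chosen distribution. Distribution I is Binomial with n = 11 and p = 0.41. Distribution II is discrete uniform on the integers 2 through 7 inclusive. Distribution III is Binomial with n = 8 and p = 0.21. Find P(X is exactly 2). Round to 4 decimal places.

Conditional on each component, P(X = 2): I: 0.0800937; II: 0.166667; III: 0.300164.
By total probability, P(X = 2) = 0.29·0.0800937 + 0.33·0.166667 + 0.38·0.300164 = 0.19229.

0.1923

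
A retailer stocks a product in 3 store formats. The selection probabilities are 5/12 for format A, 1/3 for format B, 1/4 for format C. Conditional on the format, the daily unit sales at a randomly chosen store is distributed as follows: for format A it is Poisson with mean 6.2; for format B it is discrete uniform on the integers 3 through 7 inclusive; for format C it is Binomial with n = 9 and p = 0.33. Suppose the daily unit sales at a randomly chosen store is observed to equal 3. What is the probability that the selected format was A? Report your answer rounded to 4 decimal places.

0.1993

Likelihoods P(X=3 | ·): A: 0.0806117; B: 0.2; C: 0.273067.
Posterior ∝ prior × likelihood. Numerator for A: 0.416667·0.0806117 = 0.0335882.
Normalizing constant: 0.416667·0.0806117 + 0.333333·0.2 + 0.25·0.273067 = 0.168522.
P(A | observation) = 0.0335882 / 0.168522 = 0.199311.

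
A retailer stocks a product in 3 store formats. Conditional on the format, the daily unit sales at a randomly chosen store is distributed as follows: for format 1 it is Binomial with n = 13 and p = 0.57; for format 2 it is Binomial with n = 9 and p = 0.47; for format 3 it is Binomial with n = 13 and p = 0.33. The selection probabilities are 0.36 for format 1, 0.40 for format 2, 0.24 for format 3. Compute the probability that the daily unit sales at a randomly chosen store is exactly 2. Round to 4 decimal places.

0.0631

Conditional on each format, P(X = 2): 1: 0.00235503; 2: 0.0934177; 3: 0.10374.
By total probability, P(X = 2) = 0.36·0.00235503 + 0.4·0.0934177 + 0.24·0.10374 = 0.0631125.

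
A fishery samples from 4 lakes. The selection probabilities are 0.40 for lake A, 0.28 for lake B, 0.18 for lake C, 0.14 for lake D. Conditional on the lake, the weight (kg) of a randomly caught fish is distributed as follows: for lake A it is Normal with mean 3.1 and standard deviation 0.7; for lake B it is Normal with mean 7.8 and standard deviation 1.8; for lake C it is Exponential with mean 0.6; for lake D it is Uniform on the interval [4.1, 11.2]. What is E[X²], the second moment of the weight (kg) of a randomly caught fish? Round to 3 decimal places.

For each component E[X²] = Var + (mean)², giving A: 10.1; B: 64.08; C: 0.72; D: 62.7233.
Overall E[X²] = 0.4·10.1 + 0.28·64.08 + 0.18·0.72 + 0.14·62.7233 = 30.8933.

30.893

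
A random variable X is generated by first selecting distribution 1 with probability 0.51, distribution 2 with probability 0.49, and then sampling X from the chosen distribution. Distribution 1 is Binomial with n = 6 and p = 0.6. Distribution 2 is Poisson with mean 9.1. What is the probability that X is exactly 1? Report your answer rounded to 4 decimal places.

Conditional on each component, P(X = 1): 1: 0.036864; 2: 0.00101616.
By total probability, P(X = 1) = 0.51·0.036864 + 0.49·0.00101616 = 0.0192986.

0.0193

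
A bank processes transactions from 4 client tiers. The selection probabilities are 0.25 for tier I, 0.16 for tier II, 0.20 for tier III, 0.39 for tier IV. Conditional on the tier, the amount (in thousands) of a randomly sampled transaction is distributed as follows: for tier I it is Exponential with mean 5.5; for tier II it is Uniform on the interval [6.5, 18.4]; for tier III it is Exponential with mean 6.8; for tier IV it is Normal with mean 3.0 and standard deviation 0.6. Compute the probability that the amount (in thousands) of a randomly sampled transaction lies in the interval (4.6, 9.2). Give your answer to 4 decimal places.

0.1492

Conditional on each tier, P(4.6 < X < 9.2): I: 0.245549; II: 0.226891; III: 0.249929; IV: 0.00383038.
By total probability, P(4.6 < X < 9.2) = 0.25·0.245549 + 0.16·0.226891 + 0.2·0.249929 + 0.39·0.00383038 = 0.149169.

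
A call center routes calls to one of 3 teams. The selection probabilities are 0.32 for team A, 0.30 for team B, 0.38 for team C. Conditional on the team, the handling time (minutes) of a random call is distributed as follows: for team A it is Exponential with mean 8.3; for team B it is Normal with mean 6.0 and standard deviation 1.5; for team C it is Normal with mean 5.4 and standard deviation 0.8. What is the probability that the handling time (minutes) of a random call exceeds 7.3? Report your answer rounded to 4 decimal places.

0.1940

Conditional on each team, P(X > 7.3): A: 0.414983; B: 0.193062; C: 0.00877448.
By total probability, P(X > 7.3) = 0.32·0.414983 + 0.3·0.193062 + 0.38·0.00877448 = 0.194048.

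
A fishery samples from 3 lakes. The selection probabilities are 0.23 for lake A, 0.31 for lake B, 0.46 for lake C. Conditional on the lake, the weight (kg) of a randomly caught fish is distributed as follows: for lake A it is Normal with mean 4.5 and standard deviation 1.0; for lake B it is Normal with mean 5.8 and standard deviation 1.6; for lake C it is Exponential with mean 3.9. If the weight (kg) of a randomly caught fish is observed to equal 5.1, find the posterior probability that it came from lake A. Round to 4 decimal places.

Likelihoods f(5.1 | ·): A: 0.333225; B: 0.226583; C: 0.0693445.
Posterior ∝ prior × likelihood. Numerator for A: 0.23·0.333225 = 0.0766417.
Normalizing constant: 0.23·0.333225 + 0.31·0.226583 + 0.46·0.0693445 = 0.178781.
P(A | observation) = 0.0766417 / 0.178781 = 0.428691.

0.4287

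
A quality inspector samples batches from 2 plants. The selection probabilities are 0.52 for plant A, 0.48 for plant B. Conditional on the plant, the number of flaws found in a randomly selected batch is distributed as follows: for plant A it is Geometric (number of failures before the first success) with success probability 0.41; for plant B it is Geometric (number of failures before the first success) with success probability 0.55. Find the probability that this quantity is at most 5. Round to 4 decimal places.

Conditional on each plant, P(X ≤ 5): A: 0.957819; B: 0.991696.
By total probability, P(X ≤ 5) = 0.52·0.957819 + 0.48·0.991696 = 0.97408.

0.9741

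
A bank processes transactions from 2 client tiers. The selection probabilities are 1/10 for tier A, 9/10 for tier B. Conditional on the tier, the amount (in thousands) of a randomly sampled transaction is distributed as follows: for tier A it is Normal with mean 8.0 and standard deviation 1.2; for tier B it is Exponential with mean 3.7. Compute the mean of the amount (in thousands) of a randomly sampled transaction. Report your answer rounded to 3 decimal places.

4.130

Component means — A: 8; B: 3.7.
E[X] = 0.1·8 + 0.9·3.7 = 4.13.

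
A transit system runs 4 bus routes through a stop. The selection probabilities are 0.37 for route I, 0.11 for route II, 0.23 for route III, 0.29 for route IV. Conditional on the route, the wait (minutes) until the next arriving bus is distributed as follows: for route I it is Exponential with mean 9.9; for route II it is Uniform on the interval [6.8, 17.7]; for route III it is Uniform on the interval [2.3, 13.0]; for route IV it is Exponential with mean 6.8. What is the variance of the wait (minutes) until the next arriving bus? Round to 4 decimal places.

Per component, I: μ=9.9, E[X²]=196.02; II: μ=12.25, E[X²]=159.963; III: μ=7.65, E[X²]=68.0633; IV: μ=6.8, E[X²]=92.48.
E[X] = 0.37·9.9 + 0.11·12.25 + 0.23·7.65 + 0.29·6.8 = 8.742.
E[X²] = 0.37·196.02 + 0.11·159.963 + 0.23·68.0633 + 0.29·92.48 = 132.597.
Var(X) = E[X²] − (E[X])² = 132.597 − 76.4226 = 56.1746.

56.1746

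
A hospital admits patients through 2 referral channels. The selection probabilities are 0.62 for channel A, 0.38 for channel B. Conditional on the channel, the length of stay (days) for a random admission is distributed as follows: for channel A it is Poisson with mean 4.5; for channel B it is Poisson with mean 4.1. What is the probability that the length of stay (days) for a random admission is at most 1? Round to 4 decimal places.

0.0700

Conditional on each channel, P(X ≤ 1): A: 0.0610995; B: 0.0845206.
By total probability, P(X ≤ 1) = 0.62·0.0610995 + 0.38·0.0845206 = 0.0699995.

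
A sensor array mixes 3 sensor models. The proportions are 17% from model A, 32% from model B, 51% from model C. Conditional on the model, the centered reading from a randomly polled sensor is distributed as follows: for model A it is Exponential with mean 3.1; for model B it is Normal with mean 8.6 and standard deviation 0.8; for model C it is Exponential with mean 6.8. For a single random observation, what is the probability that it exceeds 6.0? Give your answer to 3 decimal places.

0.555

Conditional on each model, P(X > 6.0): A: 0.144354; B: 0.999423; C: 0.413808.
By total probability, P(X > 6.0) = 0.17·0.144354 + 0.32·0.999423 + 0.51·0.413808 = 0.555398.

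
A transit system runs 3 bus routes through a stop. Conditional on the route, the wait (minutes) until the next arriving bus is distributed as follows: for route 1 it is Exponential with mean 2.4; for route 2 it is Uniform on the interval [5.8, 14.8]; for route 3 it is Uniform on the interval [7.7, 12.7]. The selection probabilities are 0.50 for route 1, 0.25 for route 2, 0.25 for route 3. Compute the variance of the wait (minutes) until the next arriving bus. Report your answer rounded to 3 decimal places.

Per component, 1: μ=2.4, E[X²]=11.52; 2: μ=10.3, E[X²]=112.84; 3: μ=10.2, E[X²]=106.123.
E[X] = 0.5·2.4 + 0.25·10.3 + 0.25·10.2 = 6.325.
E[X²] = 0.5·11.52 + 0.25·112.84 + 0.25·106.123 = 60.5008.
Var(X) = E[X²] − (E[X])² = 60.5008 − 40.0056 = 20.4952.

20.495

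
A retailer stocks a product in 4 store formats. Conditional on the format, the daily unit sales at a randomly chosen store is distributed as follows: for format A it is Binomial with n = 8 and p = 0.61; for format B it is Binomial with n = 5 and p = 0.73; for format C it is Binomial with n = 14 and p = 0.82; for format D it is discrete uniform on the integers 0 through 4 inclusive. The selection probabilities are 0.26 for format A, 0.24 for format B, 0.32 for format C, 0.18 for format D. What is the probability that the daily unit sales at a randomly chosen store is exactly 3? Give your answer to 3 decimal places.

Conditional on each format, P(X = 3): A: 0.114683; B: 0.283593; C: 1.28985e-06; D: 0.2.
By total probability, P(X = 3) = 0.26·0.114683 + 0.24·0.283593 + 0.32·1.28985e-06 + 0.18·0.2 = 0.133881.

0.134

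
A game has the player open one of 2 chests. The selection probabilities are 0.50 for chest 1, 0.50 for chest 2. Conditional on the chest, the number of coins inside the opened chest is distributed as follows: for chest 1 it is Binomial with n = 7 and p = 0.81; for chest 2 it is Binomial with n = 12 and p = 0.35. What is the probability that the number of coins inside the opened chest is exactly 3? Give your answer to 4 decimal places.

Conditional on each chest, P(X = 3): 1: 0.0242403; 2: 0.195365.
By total probability, P(X = 3) = 0.5·0.0242403 + 0.5·0.195365 = 0.109803.

0.1098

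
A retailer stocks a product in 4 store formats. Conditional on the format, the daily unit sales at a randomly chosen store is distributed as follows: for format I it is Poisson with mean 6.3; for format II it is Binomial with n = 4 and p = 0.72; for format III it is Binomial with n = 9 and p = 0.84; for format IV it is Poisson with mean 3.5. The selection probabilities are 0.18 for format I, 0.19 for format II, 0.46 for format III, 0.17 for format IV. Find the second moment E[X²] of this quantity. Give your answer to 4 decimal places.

39.5319

For each component E[X²] = Var + (mean)², giving I: 45.99; II: 9.1008; III: 58.3632; IV: 15.75.
Overall E[X²] = 0.18·45.99 + 0.19·9.1008 + 0.46·58.3632 + 0.17·15.75 = 39.5319.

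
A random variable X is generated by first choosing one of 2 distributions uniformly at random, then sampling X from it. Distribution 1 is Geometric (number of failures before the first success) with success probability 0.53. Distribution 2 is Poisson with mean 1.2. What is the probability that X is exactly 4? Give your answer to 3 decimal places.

Conditional on each component, P(X = 4): 1: 0.0258623; 2: 0.0260232.
By total probability, P(X = 4) = 0.5·0.0258623 + 0.5·0.0260232 = 0.0259427.

0.026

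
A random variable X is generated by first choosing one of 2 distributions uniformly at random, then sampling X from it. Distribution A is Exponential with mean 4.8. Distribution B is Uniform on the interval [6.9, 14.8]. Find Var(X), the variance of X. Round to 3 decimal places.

Per component, A: μ=4.8, E[X²]=46.08; B: μ=10.85, E[X²]=122.923.
E[X] = 0.5·4.8 + 0.5·10.85 = 7.825.
E[X²] = 0.5·46.08 + 0.5·122.923 = 84.5017.
Var(X) = E[X²] − (E[X])² = 84.5017 − 61.2306 = 23.271.

23.271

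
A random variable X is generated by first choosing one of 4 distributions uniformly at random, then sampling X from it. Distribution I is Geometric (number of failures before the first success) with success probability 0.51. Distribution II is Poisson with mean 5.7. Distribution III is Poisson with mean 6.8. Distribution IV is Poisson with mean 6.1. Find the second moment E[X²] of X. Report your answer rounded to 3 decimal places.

For each component E[X²] = Var + (mean)², giving I: 2.807; II: 38.19; III: 53.04; IV: 43.31.
Overall E[X²] = 0.25·2.807 + 0.25·38.19 + 0.25·53.04 + 0.25·43.31 = 34.3367.

34.337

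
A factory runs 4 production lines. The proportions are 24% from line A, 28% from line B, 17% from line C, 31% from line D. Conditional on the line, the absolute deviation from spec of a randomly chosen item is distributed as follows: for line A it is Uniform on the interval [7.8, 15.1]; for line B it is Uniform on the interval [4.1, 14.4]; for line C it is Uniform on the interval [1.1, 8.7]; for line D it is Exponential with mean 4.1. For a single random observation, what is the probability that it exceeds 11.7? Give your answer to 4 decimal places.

0.2030

Conditional on each line, P(X > 11.7): A: 0.465753; B: 0.262136; C: 0; D: 0.0576331.
By total probability, P(X > 11.7) = 0.24·0.465753 + 0.28·0.262136 + 0.17·0 + 0.31·0.0576331 = 0.203045.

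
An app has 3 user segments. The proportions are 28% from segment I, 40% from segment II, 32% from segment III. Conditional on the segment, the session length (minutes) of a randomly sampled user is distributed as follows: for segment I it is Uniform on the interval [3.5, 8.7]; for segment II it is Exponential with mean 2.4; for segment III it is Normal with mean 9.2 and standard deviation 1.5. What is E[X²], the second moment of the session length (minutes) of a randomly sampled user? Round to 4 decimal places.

43.4625

For each component E[X²] = Var + (mean)², giving I: 39.4633; II: 11.52; III: 86.89.
Overall E[X²] = 0.28·39.4633 + 0.4·11.52 + 0.32·86.89 = 43.4625.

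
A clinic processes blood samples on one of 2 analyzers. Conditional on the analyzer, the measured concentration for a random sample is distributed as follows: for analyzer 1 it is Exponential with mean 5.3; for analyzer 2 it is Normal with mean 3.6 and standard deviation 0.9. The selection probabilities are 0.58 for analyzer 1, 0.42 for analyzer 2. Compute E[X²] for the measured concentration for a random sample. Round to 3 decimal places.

For each component E[X²] = Var + (mean)², giving 1: 56.18; 2: 13.77.
Overall E[X²] = 0.58·56.18 + 0.42·13.77 = 38.3678.

38.368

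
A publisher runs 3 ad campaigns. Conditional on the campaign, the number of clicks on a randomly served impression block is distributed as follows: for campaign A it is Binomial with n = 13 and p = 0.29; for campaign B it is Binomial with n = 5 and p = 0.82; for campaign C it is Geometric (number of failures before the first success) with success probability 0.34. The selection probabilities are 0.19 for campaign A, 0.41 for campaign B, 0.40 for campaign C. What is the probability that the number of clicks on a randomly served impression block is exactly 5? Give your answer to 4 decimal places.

0.2014

Conditional on each campaign, P(X = 5): A: 0.170465; B: 0.37074; C: 0.0425793.
By total probability, P(X = 5) = 0.19·0.170465 + 0.41·0.37074 + 0.4·0.0425793 = 0.201423.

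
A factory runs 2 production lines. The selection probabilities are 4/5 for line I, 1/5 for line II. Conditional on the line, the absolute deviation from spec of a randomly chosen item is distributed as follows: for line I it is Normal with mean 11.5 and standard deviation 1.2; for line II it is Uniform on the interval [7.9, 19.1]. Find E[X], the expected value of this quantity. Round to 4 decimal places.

11.9000

Component means — I: 11.5; II: 13.5.
E[X] = 0.8·11.5 + 0.2·13.5 = 11.9.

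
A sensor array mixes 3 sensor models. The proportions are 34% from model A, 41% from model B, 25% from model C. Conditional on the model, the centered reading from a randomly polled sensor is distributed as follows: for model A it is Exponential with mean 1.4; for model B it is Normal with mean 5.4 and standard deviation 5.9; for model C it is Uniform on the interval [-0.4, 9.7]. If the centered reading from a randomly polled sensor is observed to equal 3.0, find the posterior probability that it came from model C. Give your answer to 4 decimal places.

Likelihoods f(3.0 | ·): A: 0.0837994; B: 0.0622482; C: 0.0990099.
Posterior ∝ prior × likelihood. Numerator for C: 0.25·0.0990099 = 0.0247525.
Normalizing constant: 0.34·0.0837994 + 0.41·0.0622482 + 0.25·0.0990099 = 0.078766.
P(C | observation) = 0.0247525 / 0.078766 = 0.314253.

0.3143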